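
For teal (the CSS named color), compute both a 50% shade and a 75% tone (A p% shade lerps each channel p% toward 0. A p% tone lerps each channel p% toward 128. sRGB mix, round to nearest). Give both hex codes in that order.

#004040, #608080

CSS teal is rgb(0, 128, 128).
50% shade:
  R: 0 + 0.5×(0−0) = 0 + 0 = 0 → 0
  G: 128 + 0.5×(0−128) = 128 − 64 = 64 → 64
  B: 128 + 0.5×(0−128) = 128 − 64 = 64 → 64
  → #004040
75% tone:
  R: 0 + 96 = 96 → 96
  G: 128 + 0.75×(128−128) = 128 + 0 = 128 → 128
  B: 128 + 0.75×(128−128) = 128 + 0 = 128 → 128
  → #608080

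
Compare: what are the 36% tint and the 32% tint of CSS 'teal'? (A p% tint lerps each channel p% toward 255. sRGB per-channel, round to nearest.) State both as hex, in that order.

CSS teal is rgb(0, 128, 128).
36% tint:
  R: 0 + 91.8 = 91.8 → 92
  G: 128 + 45.72 = 173.72 → 174
  B: 128 + 0.36×(255−128) = 128 + 45.72 = 173.72 → 174
  → #5caeae
32% tint:
  R: 0 + 81.6 = 81.6 → 82
  G: 128 + 40.64 = 168.64 → 169
  B: 128 + 0.32×(255−128) = 128 + 40.64 = 168.64 → 169
  → #52a9a9

#5caeae, #52a9a9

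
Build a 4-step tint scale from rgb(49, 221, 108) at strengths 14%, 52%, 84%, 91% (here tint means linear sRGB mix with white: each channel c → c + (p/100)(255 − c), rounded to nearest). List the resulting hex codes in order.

#4EE281, #9CEFB8, #DEFAE7, #ECFCF2

14%: (49 + 28.84 = 77.84→78, 221 + 4.76 = 225.76→226, 108 + 20.58 = 128.58→129) → #4EE281
52%: (49 + 107.12 = 156.12→156, 221 + 17.68 = 238.68→239, 108 + 76.44 = 184.44→184) → #9CEFB8
84%: (49 + 173.04 = 222.04→222, 221 + 28.56 = 249.56→250, 108 + 123.48 = 231.48→231) → #DEFAE7
91%: (49 + 187.46 = 236.46→236, 221 + 30.94 = 251.94→252, 108 + 133.77 = 241.77→242) → #ECFCF2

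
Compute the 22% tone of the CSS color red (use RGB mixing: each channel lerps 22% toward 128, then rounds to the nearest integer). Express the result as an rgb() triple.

CSS red is rgb(255, 0, 0).
Lerp each channel 22% toward 128:
  R: 255 + 0.22×(128−255) = 255 − 27.94 = 227.06 → 227
  G: 0 + 0.22×(128−0) = 0 + 28.16 = 28.16 → 28
  B: 0 + 28.16 = 28.16 → 28

rgb(227, 28, 28)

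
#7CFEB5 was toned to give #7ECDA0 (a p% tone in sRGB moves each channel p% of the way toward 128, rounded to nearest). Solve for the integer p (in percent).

#7CFEB5 is rgb(124, 254, 181); #7ECDA0 is rgb(126, 205, 160).
On the G channel (widest range): 205 ≈ 254 + (p/100)(128 − 254), so p ≈ 100×(205 − 254)/(128 − 254) = -4900/-126 = 38.89.
p = 39 reproduces all three channels after rounding.

39%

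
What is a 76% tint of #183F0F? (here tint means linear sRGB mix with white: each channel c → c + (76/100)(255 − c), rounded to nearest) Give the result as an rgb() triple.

#183F0F is rgb(24, 63, 15).
A 76% tint moves each channel 76% toward 255:
  R: 24 + 0.76×(255−24) = 24 + 175.56 = 199.56 → 200
  G: 63 + 0.76×(255−63) = 63 + 145.92 = 208.92 → 209
  B: 15 + 0.76×(255−15) = 15 + 182.4 = 197.4 → 197

rgb(200, 209, 197)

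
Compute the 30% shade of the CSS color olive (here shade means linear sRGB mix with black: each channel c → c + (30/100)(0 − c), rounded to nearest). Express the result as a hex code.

CSS olive is rgb(128, 128, 0).
Lerp each channel 30% toward 0:
  R: 128 + 0.3×(0−128) = 128 − 38.4 = 89.6 → 90
  G: 128 − 38.4 = 89.6 → 90
  B: 0 + 0.3×(0−0) = 0 + 0 = 0 → 0
rgb(90, 90, 0) = #5A5A00.

#5A5A00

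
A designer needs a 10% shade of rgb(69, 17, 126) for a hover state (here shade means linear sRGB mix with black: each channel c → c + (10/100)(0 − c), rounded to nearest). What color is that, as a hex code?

#3E0F71

A 10% shade moves each channel 10% toward 0:
  R: 69 + 0.1×(0−69) = 69 − 6.9 = 62.1 → 62
  G: 17 + 0.1×(0−17) = 17 − 1.7 = 15.3 → 15
  B: 126 + 0.1×(0−126) = 126 − 12.6 = 113.4 → 113
rgb(62, 15, 113) = #3E0F71.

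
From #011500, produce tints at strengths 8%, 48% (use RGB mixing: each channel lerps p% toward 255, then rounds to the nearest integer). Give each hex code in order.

#011500 is rgb(1, 21, 0).
8%: (1 + 20.32 = 21.32→21, 21 + 18.72 = 39.72→40, 0 + 20.4 = 20.4→20) → #152814
48%: (1 + 121.92 = 122.92→123, 21 + 112.32 = 133.32→133, 0 + 122.4 = 122.4→122) → #7B857A

#152814, #7B857A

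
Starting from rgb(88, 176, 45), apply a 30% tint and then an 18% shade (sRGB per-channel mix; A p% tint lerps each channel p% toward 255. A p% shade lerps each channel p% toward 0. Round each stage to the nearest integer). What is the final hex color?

#71A459

A 30% tint moves each channel 30% toward 255:
  R: 88 + 50.1 = 138.1 → 138
  G: 176 + 0.3×(255−176) = 176 + 23.7 = 199.7 → 200
  B: 45 + 0.3×(255−45) = 45 + 63 = 108 → 108
After the tint: rgb(138, 200, 108) = #8AC86C.
An 18% shade moves each channel 18% toward 0:
  R: 138 + 0.18×(0−138) = 138 − 24.84 = 113.16 → 113
  G: 200 + 0.18×(0−200) = 200 − 36 = 164 → 164
  B: 108 − 19.44 = 88.56 → 89
rgb(113, 164, 89) = #71A459.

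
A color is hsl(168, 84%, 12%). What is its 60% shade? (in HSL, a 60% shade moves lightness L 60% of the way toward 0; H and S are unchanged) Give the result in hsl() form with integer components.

hsl(168, 84%, 5%)

L moves 60% from 12 toward 0: 12 − 7.2 = 4.8 → 5.
H and S are unchanged.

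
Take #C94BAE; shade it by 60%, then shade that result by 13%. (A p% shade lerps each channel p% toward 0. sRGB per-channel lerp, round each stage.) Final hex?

#461A3D

#C94BAE is rgb(201, 75, 174).
Lerp each channel 60% toward 0:
  R: 201 − 120.6 = 80.4 → 80
  G: 75 − 45 = 30 → 30
  B: 174 − 104.4 = 69.6 → 70
After the shade: rgb(80, 30, 70) = #501E46.
A 13% shade moves each channel 13% toward 0:
  R: 80 + 0.13×(0−80) = 80 − 10.4 = 69.6 → 70
  G: 30 + 0.13×(0−30) = 30 − 3.9 = 26.1 → 26
  B: 70 − 9.1 = 60.9 → 61
rgb(70, 26, 61) = #461A3D.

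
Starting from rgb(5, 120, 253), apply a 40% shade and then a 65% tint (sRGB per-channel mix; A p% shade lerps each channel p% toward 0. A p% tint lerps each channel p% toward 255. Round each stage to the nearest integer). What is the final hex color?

A 40% shade moves each channel 40% toward 0:
  R: 5 + 0.4×(0−5) = 5 − 2 = 3 → 3
  G: 120 + 0.4×(0−120) = 120 − 48 = 72 → 72
  B: 253 + 0.4×(0−253) = 253 − 101.2 = 151.8 → 152
After the shade: rgb(3, 72, 152) = #034898.
Lerp each channel 65% toward 255:
  R: 3 + 0.65×(255−3) = 3 + 163.8 = 166.8 → 167
  G: 72 + 0.65×(255−72) = 72 + 118.95 = 190.95 → 191
  B: 152 + 66.95 = 218.95 → 219
rgb(167, 191, 219) = #a7bfdb.

#a7bfdb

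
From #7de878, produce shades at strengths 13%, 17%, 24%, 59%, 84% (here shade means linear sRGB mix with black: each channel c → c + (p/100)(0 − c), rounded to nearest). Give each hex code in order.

#6dca68, #68c164, #5fb05b, #335f31, #142513

#7de878 is rgb(125, 232, 120).
13%: (125 − 16.25 = 108.75→109, 232 − 30.16 = 201.84→202, 120 − 15.6 = 104.4→104) → #6dca68
17%: (125 − 21.25 = 103.75→104, 232 − 39.44 = 192.56→193, 120 − 20.4 = 99.6→100) → #68c164
24%: (125 − 30 = 95→95, 232 − 55.68 = 176.32→176, 120 − 28.8 = 91.2→91) → #5fb05b
59%: (125 − 73.75 = 51.25→51, 232 − 136.88 = 95.12→95, 120 − 70.8 = 49.2→49) → #335f31
84%: (125 − 105 = 20→20, 232 − 194.88 = 37.12→37, 120 − 100.8 = 19.2→19) → #142513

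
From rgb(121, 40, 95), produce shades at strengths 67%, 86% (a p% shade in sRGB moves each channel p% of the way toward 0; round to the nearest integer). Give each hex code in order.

#280D1F, #11060D

67%: (121 − 81.07 = 39.93→40, 40 − 26.8 = 13.2→13, 95 − 63.65 = 31.35→31) → #280D1F
86%: (121 − 104.06 = 16.94→17, 40 − 34.4 = 5.6→6, 95 − 81.7 = 13.3→13) → #11060D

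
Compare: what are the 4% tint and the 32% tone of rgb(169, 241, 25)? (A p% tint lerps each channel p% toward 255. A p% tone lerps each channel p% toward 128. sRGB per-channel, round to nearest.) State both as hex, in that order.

#acf222, #9ccd3a

4% tint:
  R: 169 + 0.04×(255−169) = 169 + 3.44 = 172.44 → 172
  G: 241 + 0.04×(255−241) = 241 + 0.56 = 241.56 → 242
  B: 25 + 0.04×(255−25) = 25 + 9.2 = 34.2 → 34
  → #acf222
32% tone:
  R: 169 + 0.32×(128−169) = 169 − 13.12 = 155.88 → 156
  G: 241 − 36.16 = 204.84 → 205
  B: 25 + 32.96 = 57.96 → 58
  → #9ccd3a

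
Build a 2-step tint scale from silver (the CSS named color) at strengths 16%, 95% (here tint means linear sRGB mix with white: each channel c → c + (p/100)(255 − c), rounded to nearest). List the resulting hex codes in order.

#cacaca, #fcfcfc

CSS silver is rgb(192, 192, 192).
16%: (192 + 10.08 = 202.08→202, 192 + 10.08 = 202.08→202, 192 + 10.08 = 202.08→202) → #cacaca
95%: (192 + 59.85 = 251.85→252, 192 + 59.85 = 251.85→252, 192 + 59.85 = 251.85→252) → #fcfcfc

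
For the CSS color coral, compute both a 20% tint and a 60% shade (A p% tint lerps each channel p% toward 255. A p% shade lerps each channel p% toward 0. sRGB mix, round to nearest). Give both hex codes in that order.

#ff9973, #663320

CSS coral is rgb(255, 127, 80).
20% tint:
  R: 255 + 0 = 255 → 255
  G: 127 + 0.2×(255−127) = 127 + 25.6 = 152.6 → 153
  B: 80 + 0.2×(255−80) = 80 + 35 = 115 → 115
  → #ff9973
60% shade:
  R: 255 − 153 = 102 → 102
  G: 127 − 76.2 = 50.8 → 51
  B: 80 + 0.6×(0−80) = 80 − 48 = 32 → 32
  → #663320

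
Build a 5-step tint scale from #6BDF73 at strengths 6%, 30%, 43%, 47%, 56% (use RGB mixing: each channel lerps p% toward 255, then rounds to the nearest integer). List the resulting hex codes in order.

#6BDF73 is rgb(107, 223, 115).
6%: (107 + 8.88 = 115.88→116, 223 + 1.92 = 224.92→225, 115 + 8.4 = 123.4→123) → #74E17B
30%: (107 + 44.4 = 151.4→151, 223 + 9.6 = 232.6→233, 115 + 42 = 157→157) → #97E99D
43%: (107 + 63.64 = 170.64→171, 223 + 13.76 = 236.76→237, 115 + 60.2 = 175.2→175) → #ABEDAF
47%: (107 + 69.56 = 176.56→177, 223 + 15.04 = 238.04→238, 115 + 65.8 = 180.8→181) → #B1EEB5
56%: (107 + 82.88 = 189.88→190, 223 + 17.92 = 240.92→241, 115 + 78.4 = 193.4→193) → #BEF1C1

#74E17B, #97E99D, #ABEDAF, #B1EEB5, #BEF1C1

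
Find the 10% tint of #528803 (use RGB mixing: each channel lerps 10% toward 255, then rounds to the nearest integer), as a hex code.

#63941C

#528803 is rgb(82, 136, 3).
A 10% tint moves each channel 10% toward 255:
  R: 82 + 17.3 = 99.3 → 99
  G: 136 + 0.1×(255−136) = 136 + 11.9 = 147.9 → 148
  B: 3 + 25.2 = 28.2 → 28
rgb(99, 148, 28) = #63941C.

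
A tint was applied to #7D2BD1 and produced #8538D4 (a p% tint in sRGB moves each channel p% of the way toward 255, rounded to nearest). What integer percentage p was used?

6%

#7D2BD1 is rgb(125, 43, 209); #8538D4 is rgb(133, 56, 212).
On the G channel (widest range): 56 ≈ 43 + (p/100)(255 − 43), so p ≈ 100×(56 − 43)/(255 − 43) = 1300/212 = 6.13.
p = 6 reproduces all three channels after rounding.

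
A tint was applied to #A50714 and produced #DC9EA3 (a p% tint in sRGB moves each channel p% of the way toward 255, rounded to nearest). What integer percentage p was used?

61%

#A50714 is rgb(165, 7, 20); #DC9EA3 is rgb(220, 158, 163).
On the G channel (widest range): 158 ≈ 7 + (p/100)(255 − 7), so p ≈ 100×(158 − 7)/(255 − 7) = 15100/248 = 60.89.
p = 61 reproduces all three channels after rounding.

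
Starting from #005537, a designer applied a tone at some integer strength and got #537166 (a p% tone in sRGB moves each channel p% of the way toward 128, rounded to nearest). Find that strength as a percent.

65%

#005537 is rgb(0, 85, 55); #537166 is rgb(83, 113, 102).
On the R channel (widest range): 83 ≈ 0 + (p/100)(128 − 0), so p ≈ 100×(83 − 0)/(128 − 0) = 8300/128 = 64.84.
p = 65 reproduces all three channels after rounding.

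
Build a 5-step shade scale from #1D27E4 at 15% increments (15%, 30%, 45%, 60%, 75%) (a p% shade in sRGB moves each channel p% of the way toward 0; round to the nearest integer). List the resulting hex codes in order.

#1921C2, #141BA0, #10157D, #0C105B, #070A39

#1D27E4 is rgb(29, 39, 228).
15%: (29 − 4.35 = 24.65→25, 39 − 5.85 = 33.15→33, 228 − 34.2 = 193.8→194) → #1921C2
30%: (29 − 8.7 = 20.3→20, 39 − 11.7 = 27.3→27, 228 − 68.4 = 159.6→160) → #141BA0
45%: (29 − 13.05 = 15.95→16, 39 − 17.55 = 21.45→21, 228 − 102.6 = 125.4→125) → #10157D
60%: (29 − 17.4 = 11.6→12, 39 − 23.4 = 15.6→16, 228 − 136.8 = 91.2→91) → #0C105B
75%: (29 − 21.75 = 7.25→7, 39 − 29.25 = 9.75→10, 228 − 171 = 57→57) → #070A39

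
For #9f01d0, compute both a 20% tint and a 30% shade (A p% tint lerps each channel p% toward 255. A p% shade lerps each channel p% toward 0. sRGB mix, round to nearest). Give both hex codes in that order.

#b234d9, #6f0192

#9f01d0 is rgb(159, 1, 208).
20% tint:
  R: 159 + 19.2 = 178.2 → 178
  G: 1 + 50.8 = 51.8 → 52
  B: 208 + 9.4 = 217.4 → 217
  → #b234d9
30% shade:
  R: 159 + 0.3×(0−159) = 159 − 47.7 = 111.3 → 111
  G: 1 + 0.3×(0−1) = 1 − 0.3 = 0.7 → 1
  B: 208 − 62.4 = 145.6 → 146
  → #6f0192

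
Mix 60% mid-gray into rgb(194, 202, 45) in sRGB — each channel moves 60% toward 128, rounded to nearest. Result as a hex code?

#9A9E5F

Per channel, c → c + 0.6(128 − c):
  R: 194 − 39.6 = 154.4 → 154
  G: 202 + 0.6×(128−202) = 202 − 44.4 = 157.6 → 158
  B: 45 + 0.6×(128−45) = 45 + 49.8 = 94.8 → 95
rgb(154, 158, 95) = #9A9E5F.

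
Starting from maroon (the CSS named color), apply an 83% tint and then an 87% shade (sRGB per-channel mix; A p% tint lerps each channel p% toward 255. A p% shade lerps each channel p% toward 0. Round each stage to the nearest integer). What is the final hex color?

#1e1c1c

CSS maroon is rgb(128, 0, 0).
An 83% tint moves each channel 83% toward 255:
  R: 128 + 105.41 = 233.41 → 233
  G: 0 + 0.83×(255−0) = 0 + 211.65 = 211.65 → 212
  B: 0 + 0.83×(255−0) = 0 + 211.65 = 211.65 → 212
After the tint: rgb(233, 212, 212) = #e9d4d4.
An 87% shade moves each channel 87% toward 0:
  R: 233 − 202.71 = 30.29 → 30
  G: 212 + 0.87×(0−212) = 212 − 184.44 = 27.56 → 28
  B: 212 + 0.87×(0−212) = 212 − 184.44 = 27.56 → 28
rgb(30, 28, 28) = #1e1c1c.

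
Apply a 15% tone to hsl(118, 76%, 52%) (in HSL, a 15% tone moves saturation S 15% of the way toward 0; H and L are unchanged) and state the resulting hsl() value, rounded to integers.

S moves 15% from 76 toward 0: 76 − 11.4 = 64.6 → 65.
H and L are unchanged.

hsl(118, 65%, 52%)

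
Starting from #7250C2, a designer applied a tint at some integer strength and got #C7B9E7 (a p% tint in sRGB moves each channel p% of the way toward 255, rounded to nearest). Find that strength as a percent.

#7250C2 is rgb(114, 80, 194); #C7B9E7 is rgb(199, 185, 231).
On the G channel (widest range): 185 ≈ 80 + (p/100)(255 − 80), so p ≈ 100×(185 − 80)/(255 − 80) = 10500/175 = 60.00.
p = 60 reproduces all three channels after rounding.

60%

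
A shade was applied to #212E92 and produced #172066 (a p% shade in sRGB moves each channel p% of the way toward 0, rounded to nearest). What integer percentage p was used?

#212E92 is rgb(33, 46, 146); #172066 is rgb(23, 32, 102).
On the B channel (widest range): 102 ≈ 146 + (p/100)(0 − 146), so p ≈ 100×(102 − 146)/(0 − 146) = -4400/-146 = 30.14.
p = 30 reproduces all three channels after rounding.

30%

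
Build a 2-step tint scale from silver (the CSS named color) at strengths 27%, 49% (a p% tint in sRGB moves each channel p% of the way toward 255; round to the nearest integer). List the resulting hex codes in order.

CSS silver is rgb(192, 192, 192).
27%: (192 + 17.01 = 209.01→209, 192 + 17.01 = 209.01→209, 192 + 17.01 = 209.01→209) → #D1D1D1
49%: (192 + 30.87 = 222.87→223, 192 + 30.87 = 222.87→223, 192 + 30.87 = 222.87→223) → #DFDFDF

#D1D1D1, #DFDFDF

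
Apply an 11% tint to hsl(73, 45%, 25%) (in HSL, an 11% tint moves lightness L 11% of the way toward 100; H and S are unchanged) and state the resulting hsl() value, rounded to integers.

hsl(73, 45%, 33%)

L moves 11% from 25 toward 100: 25 + 8.25 = 33.25 → 33.
H and S are unchanged.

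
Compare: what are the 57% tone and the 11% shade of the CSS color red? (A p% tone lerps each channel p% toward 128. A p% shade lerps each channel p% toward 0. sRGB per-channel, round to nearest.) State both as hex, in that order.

CSS red is rgb(255, 0, 0).
57% tone:
  R: 255 − 72.39 = 182.61 → 183
  G: 0 + 0.57×(128−0) = 0 + 72.96 = 72.96 → 73
  B: 0 + 72.96 = 72.96 → 73
  → #B74949
11% shade:
  R: 255 + 0.11×(0−255) = 255 − 28.05 = 226.95 → 227
  G: 0 + 0.11×(0−0) = 0 + 0 = 0 → 0
  B: 0 + 0.11×(0−0) = 0 + 0 = 0 → 0
  → #E30000

#B74949, #E30000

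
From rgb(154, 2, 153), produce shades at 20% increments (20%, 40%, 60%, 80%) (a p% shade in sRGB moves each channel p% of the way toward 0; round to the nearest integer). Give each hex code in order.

#7B027A, #5C015C, #3E013D, #1F001F

20%: (154 − 30.8 = 123.2→123, 2→2, 153 − 30.6 = 122.4→122) → #7B027A
40%: (154 − 61.6 = 92.4→92, 2 − 0.8 = 1.2→1, 153 − 61.2 = 91.8→92) → #5C015C
60%: (154 − 92.4 = 61.6→62, 2 − 1.2 = 0.8→1, 153 − 91.8 = 61.2→61) → #3E013D
80%: (154 − 123.2 = 30.8→31, 2 − 1.6 = 0.4→0, 153 − 122.4 = 30.6→31) → #1F001F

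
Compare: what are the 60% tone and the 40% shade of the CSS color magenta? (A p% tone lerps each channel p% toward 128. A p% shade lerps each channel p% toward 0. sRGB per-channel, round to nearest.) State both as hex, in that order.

CSS magenta is rgb(255, 0, 255).
60% tone:
  R: 255 + 0.6×(128−255) = 255 − 76.2 = 178.8 → 179
  G: 0 + 76.8 = 76.8 → 77
  B: 255 + 0.6×(128−255) = 255 − 76.2 = 178.8 → 179
  → #B34DB3
40% shade:
  R: 255 + 0.4×(0−255) = 255 − 102 = 153 → 153
  G: 0 + 0.4×(0−0) = 0 + 0 = 0 → 0
  B: 255 + 0.4×(0−255) = 255 − 102 = 153 → 153
  → #990099

#B34DB3, #990099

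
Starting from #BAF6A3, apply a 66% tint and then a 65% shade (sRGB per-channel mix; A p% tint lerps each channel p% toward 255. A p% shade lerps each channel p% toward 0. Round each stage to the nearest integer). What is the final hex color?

#51584E

#BAF6A3 is rgb(186, 246, 163).
A 66% tint moves each channel 66% toward 255:
  R: 186 + 0.66×(255−186) = 186 + 45.54 = 231.54 → 232
  G: 246 + 5.94 = 251.94 → 252
  B: 163 + 0.66×(255−163) = 163 + 60.72 = 223.72 → 224
After the tint: rgb(232, 252, 224) = #E8FCE0.
Per channel, c → c + 0.65(0 − c):
  R: 232 − 150.8 = 81.2 → 81
  G: 252 + 0.65×(0−252) = 252 − 163.8 = 88.2 → 88
  B: 224 + 0.65×(0−224) = 224 − 145.6 = 78.4 → 78
rgb(81, 88, 78) = #51584E.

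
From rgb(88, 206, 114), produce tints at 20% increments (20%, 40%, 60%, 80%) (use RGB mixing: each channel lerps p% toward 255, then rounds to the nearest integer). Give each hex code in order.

#79d88e, #9be2aa, #bcebc7, #def5e3

20%: (88 + 33.4 = 121.4→121, 206 + 9.8 = 215.8→216, 114 + 28.2 = 142.2→142) → #79d88e
40%: (88 + 66.8 = 154.8→155, 206 + 19.6 = 225.6→226, 114 + 56.4 = 170.4→170) → #9be2aa
60%: (88 + 100.2 = 188.2→188, 206 + 29.4 = 235.4→235, 114 + 84.6 = 198.6→199) → #bcebc7
80%: (88 + 133.6 = 221.6→222, 206 + 39.2 = 245.2→245, 114 + 112.8 = 226.8→227) → #def5e3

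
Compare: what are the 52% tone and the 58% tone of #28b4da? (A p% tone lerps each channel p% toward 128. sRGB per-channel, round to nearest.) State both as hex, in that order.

#28b4da is rgb(40, 180, 218).
52% tone:
  R: 40 + 0.52×(128−40) = 40 + 45.76 = 85.76 → 86
  G: 180 + 0.52×(128−180) = 180 − 27.04 = 152.96 → 153
  B: 218 + 0.52×(128−218) = 218 − 46.8 = 171.2 → 171
  → #5699ab
58% tone:
  R: 40 + 51.04 = 91.04 → 91
  G: 180 − 30.16 = 149.84 → 150
  B: 218 − 52.2 = 165.8 → 166
  → #5b96a6

#5699ab, #5b96a6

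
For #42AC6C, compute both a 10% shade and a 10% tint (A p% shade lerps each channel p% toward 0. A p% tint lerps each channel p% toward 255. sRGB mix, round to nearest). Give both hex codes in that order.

#3B9B61, #55B47B

#42AC6C is rgb(66, 172, 108).
10% shade:
  R: 66 + 0.1×(0−66) = 66 − 6.6 = 59.4 → 59
  G: 172 − 17.2 = 154.8 → 155
  B: 108 + 0.1×(0−108) = 108 − 10.8 = 97.2 → 97
  → #3B9B61
10% tint:
  R: 66 + 0.1×(255−66) = 66 + 18.9 = 84.9 → 85
  G: 172 + 8.3 = 180.3 → 180
  B: 108 + 0.1×(255−108) = 108 + 14.7 = 122.7 → 123
  → #55B47B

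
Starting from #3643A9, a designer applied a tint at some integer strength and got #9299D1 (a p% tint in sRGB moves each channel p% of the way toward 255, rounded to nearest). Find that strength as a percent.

46%

#3643A9 is rgb(54, 67, 169); #9299D1 is rgb(146, 153, 209).
On the R channel (widest range): 146 ≈ 54 + (p/100)(255 − 54), so p ≈ 100×(146 − 54)/(255 − 54) = 9200/201 = 45.77.
p = 46 reproduces all three channels after rounding.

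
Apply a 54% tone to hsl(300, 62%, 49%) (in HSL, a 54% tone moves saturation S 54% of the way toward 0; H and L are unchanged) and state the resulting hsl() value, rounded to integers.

hsl(300, 29%, 49%)

S moves 54% from 62 toward 0: 62 − 33.48 = 28.52 → 29.
H and L are unchanged.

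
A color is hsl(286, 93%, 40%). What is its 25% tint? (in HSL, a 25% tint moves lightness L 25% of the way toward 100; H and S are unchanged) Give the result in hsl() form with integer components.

hsl(286, 93%, 55%)

L moves 25% from 40 toward 100: 40 + 15 = 55 → 55.
H and S are unchanged.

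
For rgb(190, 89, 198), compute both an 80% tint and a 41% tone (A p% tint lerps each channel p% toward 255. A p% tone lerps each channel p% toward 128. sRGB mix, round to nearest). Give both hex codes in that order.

#f2def4, #a569a9

80% tint:
  R: 190 + 52 = 242 → 242
  G: 89 + 0.8×(255−89) = 89 + 132.8 = 221.8 → 222
  B: 198 + 0.8×(255−198) = 198 + 45.6 = 243.6 → 244
  → #f2def4
41% tone:
  R: 190 + 0.41×(128−190) = 190 − 25.42 = 164.58 → 165
  G: 89 + 0.41×(128−89) = 89 + 15.99 = 104.99 → 105
  B: 198 + 0.41×(128−198) = 198 − 28.7 = 169.3 → 169
  → #a569a9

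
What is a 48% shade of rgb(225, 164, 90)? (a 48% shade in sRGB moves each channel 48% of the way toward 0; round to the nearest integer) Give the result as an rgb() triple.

rgb(117, 85, 47)

Per channel, c → c + 0.48(0 − c):
  R: 225 − 108 = 117 → 117
  G: 164 + 0.48×(0−164) = 164 − 78.72 = 85.28 → 85
  B: 90 + 0.48×(0−90) = 90 − 43.2 = 46.8 → 47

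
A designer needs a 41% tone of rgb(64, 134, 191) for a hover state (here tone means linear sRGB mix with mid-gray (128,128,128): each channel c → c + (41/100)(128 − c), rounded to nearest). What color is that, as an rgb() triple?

rgb(90, 132, 165)

A 41% tone moves each channel 41% toward 128:
  R: 64 + 0.41×(128−64) = 64 + 26.24 = 90.24 → 90
  G: 134 + 0.41×(128−134) = 134 − 2.46 = 131.54 → 132
  B: 191 + 0.41×(128−191) = 191 − 25.83 = 165.17 → 165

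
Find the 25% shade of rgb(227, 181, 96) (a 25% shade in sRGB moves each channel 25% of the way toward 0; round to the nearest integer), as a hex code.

#AA8848

Lerp each channel 25% toward 0:
  R: 227 + 0.25×(0−227) = 227 − 56.75 = 170.25 → 170
  G: 181 − 45.25 = 135.75 → 136
  B: 96 + 0.25×(0−96) = 96 − 24 = 72 → 72
rgb(170, 136, 72) = #AA8848.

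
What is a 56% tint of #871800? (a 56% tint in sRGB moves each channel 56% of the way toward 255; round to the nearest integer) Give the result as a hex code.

#871800 is rgb(135, 24, 0).
A 56% tint moves each channel 56% toward 255:
  R: 135 + 67.2 = 202.2 → 202
  G: 24 + 0.56×(255−24) = 24 + 129.36 = 153.36 → 153
  B: 0 + 0.56×(255−0) = 0 + 142.8 = 142.8 → 143
rgb(202, 153, 143) = #CA998F.

#CA998F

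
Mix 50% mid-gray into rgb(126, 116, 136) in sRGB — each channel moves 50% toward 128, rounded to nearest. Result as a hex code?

#7f7a84

Lerp each channel 50% toward 128:
  R: 126 + 1 = 127 → 127
  G: 116 + 0.5×(128−116) = 116 + 6 = 122 → 122
  B: 136 + 0.5×(128−136) = 136 − 4 = 132 → 132
rgb(127, 122, 132) = #7f7a84.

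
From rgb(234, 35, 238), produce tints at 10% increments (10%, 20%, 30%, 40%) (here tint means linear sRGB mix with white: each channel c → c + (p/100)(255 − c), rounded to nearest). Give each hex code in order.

#ec39f0, #ee4ff1, #f065f3, #f27bf5

10%: (234 + 2.1 = 236.1→236, 35 + 22 = 57→57, 238 + 1.7 = 239.7→240) → #ec39f0
20%: (234 + 4.2 = 238.2→238, 35 + 44 = 79→79, 238 + 3.4 = 241.4→241) → #ee4ff1
30%: (234 + 6.3 = 240.3→240, 35 + 66 = 101→101, 238 + 5.1 = 243.1→243) → #f065f3
40%: (234 + 8.4 = 242.4→242, 35 + 88 = 123→123, 238 + 6.8 = 244.8→245) → #f27bf5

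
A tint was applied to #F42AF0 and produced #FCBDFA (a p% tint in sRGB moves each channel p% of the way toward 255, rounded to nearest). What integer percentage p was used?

#F42AF0 is rgb(244, 42, 240); #FCBDFA is rgb(252, 189, 250).
On the G channel (widest range): 189 ≈ 42 + (p/100)(255 − 42), so p ≈ 100×(189 − 42)/(255 − 42) = 14700/213 = 69.01.
p = 69 reproduces all three channels after rounding.

69%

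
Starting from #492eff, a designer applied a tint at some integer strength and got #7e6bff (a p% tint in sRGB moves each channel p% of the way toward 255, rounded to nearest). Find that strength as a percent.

29%

#492eff is rgb(73, 46, 255); #7e6bff is rgb(126, 107, 255).
On the G channel (widest range): 107 ≈ 46 + (p/100)(255 − 46), so p ≈ 100×(107 − 46)/(255 − 46) = 6100/209 = 29.19.
p = 29 reproduces all three channels after rounding.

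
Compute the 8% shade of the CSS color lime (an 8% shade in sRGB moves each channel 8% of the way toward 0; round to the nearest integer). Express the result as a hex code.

#00eb00

CSS lime is rgb(0, 255, 0).
An 8% shade moves each channel 8% toward 0:
  R: 0 + 0.08×(0−0) = 0 + 0 = 0 → 0
  G: 255 − 20.4 = 234.6 → 235
  B: 0 + 0 = 0 → 0
rgb(0, 235, 0) = #00eb00.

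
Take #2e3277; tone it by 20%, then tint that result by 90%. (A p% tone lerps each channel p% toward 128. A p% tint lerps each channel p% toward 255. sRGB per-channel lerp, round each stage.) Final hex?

#2e3277 is rgb(46, 50, 119).
A 20% tone moves each channel 20% toward 128:
  R: 46 + 16.4 = 62.4 → 62
  G: 50 + 15.6 = 65.6 → 66
  B: 119 + 1.8 = 120.8 → 121
After the tone: rgb(62, 66, 121) = #3e4279.
Per channel, c → c + 0.9(255 − c):
  R: 62 + 0.9×(255−62) = 62 + 173.7 = 235.7 → 236
  G: 66 + 170.1 = 236.1 → 236
  B: 121 + 120.6 = 241.6 → 242
rgb(236, 236, 242) = #ececf2.

#ececf2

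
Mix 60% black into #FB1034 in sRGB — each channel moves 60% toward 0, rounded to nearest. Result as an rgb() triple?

#FB1034 is rgb(251, 16, 52).
Per channel, c → c + 0.6(0 − c):
  R: 251 − 150.6 = 100.4 → 100
  G: 16 − 9.6 = 6.4 → 6
  B: 52 + 0.6×(0−52) = 52 − 31.2 = 20.8 → 21

rgb(100, 6, 21)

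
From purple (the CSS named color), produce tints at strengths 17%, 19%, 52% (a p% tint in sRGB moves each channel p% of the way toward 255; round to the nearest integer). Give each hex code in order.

#962B96, #983098, #C285C2

CSS purple is rgb(128, 0, 128).
17%: (128 + 21.59 = 149.59→150, 0 + 43.35 = 43.35→43, 128 + 21.59 = 149.59→150) → #962B96
19%: (128 + 24.13 = 152.13→152, 0 + 48.45 = 48.45→48, 128 + 24.13 = 152.13→152) → #983098
52%: (128 + 66.04 = 194.04→194, 0 + 132.6 = 132.6→133, 128 + 66.04 = 194.04→194) → #C285C2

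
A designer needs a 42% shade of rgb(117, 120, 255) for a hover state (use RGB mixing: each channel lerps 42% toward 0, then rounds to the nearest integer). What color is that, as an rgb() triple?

rgb(68, 70, 148)

Lerp each channel 42% toward 0:
  R: 117 + 0.42×(0−117) = 117 − 49.14 = 67.86 → 68
  G: 120 + 0.42×(0−120) = 120 − 50.4 = 69.6 → 70
  B: 255 + 0.42×(0−255) = 255 − 107.1 = 147.9 → 148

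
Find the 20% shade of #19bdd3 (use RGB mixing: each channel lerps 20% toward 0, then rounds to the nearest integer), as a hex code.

#19bdd3 is rgb(25, 189, 211).
A 20% shade moves each channel 20% toward 0:
  R: 25 + 0.2×(0−25) = 25 − 5 = 20 → 20
  G: 189 + 0.2×(0−189) = 189 − 37.8 = 151.2 → 151
  B: 211 − 42.2 = 168.8 → 169
rgb(20, 151, 169) = #1497a9.

#1497a9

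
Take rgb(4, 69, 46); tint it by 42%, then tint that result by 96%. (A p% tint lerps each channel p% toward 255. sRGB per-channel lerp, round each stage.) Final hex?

A 42% tint moves each channel 42% toward 255:
  R: 4 + 105.42 = 109.42 → 109
  G: 69 + 0.42×(255−69) = 69 + 78.12 = 147.12 → 147
  B: 46 + 87.78 = 133.78 → 134
After the tint: rgb(109, 147, 134) = #6D9386.
A 96% tint moves each channel 96% toward 255:
  R: 109 + 0.96×(255−109) = 109 + 140.16 = 249.16 → 249
  G: 147 + 0.96×(255−147) = 147 + 103.68 = 250.68 → 251
  B: 134 + 116.16 = 250.16 → 250
rgb(249, 251, 250) = #F9FBFA.

#F9FBFA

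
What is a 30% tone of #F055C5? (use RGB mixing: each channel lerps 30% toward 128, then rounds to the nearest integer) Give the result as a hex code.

#CE62B0

#F055C5 is rgb(240, 85, 197).
A 30% tone moves each channel 30% toward 128:
  R: 240 + 0.3×(128−240) = 240 − 33.6 = 206.4 → 206
  G: 85 + 0.3×(128−85) = 85 + 12.9 = 97.9 → 98
  B: 197 − 20.7 = 176.3 → 176
rgb(206, 98, 176) = #CE62B0.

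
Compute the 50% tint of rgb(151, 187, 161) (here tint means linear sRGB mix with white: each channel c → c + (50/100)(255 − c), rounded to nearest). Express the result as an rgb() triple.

A 50% tint moves each channel 50% toward 255:
  R: 151 + 0.5×(255−151) = 151 + 52 = 203 → 203
  G: 187 + 34 = 221 → 221
  B: 161 + 47 = 208 → 208

rgb(203, 221, 208)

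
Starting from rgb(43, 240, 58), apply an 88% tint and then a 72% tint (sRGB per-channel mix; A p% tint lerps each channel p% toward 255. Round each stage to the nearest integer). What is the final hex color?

#F8FEF8

Per channel, c → c + 0.88(255 − c):
  R: 43 + 0.88×(255−43) = 43 + 186.56 = 229.56 → 230
  G: 240 + 0.88×(255−240) = 240 + 13.2 = 253.2 → 253
  B: 58 + 173.36 = 231.36 → 231
After the tint: rgb(230, 253, 231) = #E6FDE7.
Lerp each channel 72% toward 255:
  R: 230 + 0.72×(255−230) = 230 + 18 = 248 → 248
  G: 253 + 1.44 = 254.44 → 254
  B: 231 + 0.72×(255−231) = 231 + 17.28 = 248.28 → 248
rgb(248, 254, 248) = #F8FEF8.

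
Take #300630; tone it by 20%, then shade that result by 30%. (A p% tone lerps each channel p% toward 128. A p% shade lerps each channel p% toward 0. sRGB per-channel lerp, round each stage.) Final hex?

#300630 is rgb(48, 6, 48).
Lerp each channel 20% toward 128:
  R: 48 + 0.2×(128−48) = 48 + 16 = 64 → 64
  G: 6 + 24.4 = 30.4 → 30
  B: 48 + 0.2×(128−48) = 48 + 16 = 64 → 64
After the tone: rgb(64, 30, 64) = #401e40.
A 30% shade moves each channel 30% toward 0:
  R: 64 − 19.2 = 44.8 → 45
  G: 30 + 0.3×(0−30) = 30 − 9 = 21 → 21
  B: 64 − 19.2 = 44.8 → 45
rgb(45, 21, 45) = #2d152d.

#2d152d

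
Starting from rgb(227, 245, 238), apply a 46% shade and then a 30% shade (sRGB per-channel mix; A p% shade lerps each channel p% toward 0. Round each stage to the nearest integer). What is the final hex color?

#565C5A

Lerp each channel 46% toward 0:
  R: 227 + 0.46×(0−227) = 227 − 104.42 = 122.58 → 123
  G: 245 + 0.46×(0−245) = 245 − 112.7 = 132.3 → 132
  B: 238 + 0.46×(0−238) = 238 − 109.48 = 128.52 → 129
After the shade: rgb(123, 132, 129) = #7B8481.
Per channel, c → c + 0.3(0 − c):
  R: 123 + 0.3×(0−123) = 123 − 36.9 = 86.1 → 86
  G: 132 + 0.3×(0−132) = 132 − 39.6 = 92.4 → 92
  B: 129 + 0.3×(0−129) = 129 − 38.7 = 90.3 → 90
rgb(86, 92, 90) = #565C5A.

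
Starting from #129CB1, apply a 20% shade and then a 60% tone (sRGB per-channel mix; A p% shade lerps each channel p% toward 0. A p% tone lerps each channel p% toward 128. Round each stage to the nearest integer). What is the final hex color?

#129CB1 is rgb(18, 156, 177).
Per channel, c → c + 0.2(0 − c):
  R: 18 − 3.6 = 14.4 → 14
  G: 156 + 0.2×(0−156) = 156 − 31.2 = 124.8 → 125
  B: 177 − 35.4 = 141.6 → 142
After the shade: rgb(14, 125, 142) = #0E7D8E.
A 60% tone moves each channel 60% toward 128:
  R: 14 + 68.4 = 82.4 → 82
  G: 125 + 0.6×(128−125) = 125 + 1.8 = 126.8 → 127
  B: 142 − 8.4 = 133.6 → 134
rgb(82, 127, 134) = #527F86.

#527F86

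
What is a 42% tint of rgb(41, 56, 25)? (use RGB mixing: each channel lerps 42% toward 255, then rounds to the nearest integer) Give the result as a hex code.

Lerp each channel 42% toward 255:
  R: 41 + 0.42×(255−41) = 41 + 89.88 = 130.88 → 131
  G: 56 + 0.42×(255−56) = 56 + 83.58 = 139.58 → 140
  B: 25 + 0.42×(255−25) = 25 + 96.6 = 121.6 → 122
rgb(131, 140, 122) = #838c7a.

#838c7a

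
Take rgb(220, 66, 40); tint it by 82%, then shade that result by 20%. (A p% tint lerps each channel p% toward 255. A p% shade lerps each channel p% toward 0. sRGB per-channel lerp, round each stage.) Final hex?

Lerp each channel 82% toward 255:
  R: 220 + 28.7 = 248.7 → 249
  G: 66 + 154.98 = 220.98 → 221
  B: 40 + 176.3 = 216.3 → 216
After the tint: rgb(249, 221, 216) = #f9ddd8.
A 20% shade moves each channel 20% toward 0:
  R: 249 − 49.8 = 199.2 → 199
  G: 221 + 0.2×(0−221) = 221 − 44.2 = 176.8 → 177
  B: 216 + 0.2×(0−216) = 216 − 43.2 = 172.8 → 173
rgb(199, 177, 173) = #c7b1ad.

#c7b1ad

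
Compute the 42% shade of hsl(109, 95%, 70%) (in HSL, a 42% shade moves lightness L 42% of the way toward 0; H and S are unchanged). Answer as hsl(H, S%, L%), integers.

hsl(109, 95%, 41%)

L moves 42% from 70 toward 0: 70 − 29.4 = 40.6 → 41.
H and S are unchanged.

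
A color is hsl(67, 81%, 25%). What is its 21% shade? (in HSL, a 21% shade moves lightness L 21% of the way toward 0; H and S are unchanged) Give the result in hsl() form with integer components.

L moves 21% from 25 toward 0: 25 − 5.25 = 19.75 → 20.
H and S are unchanged.

hsl(67, 81%, 20%)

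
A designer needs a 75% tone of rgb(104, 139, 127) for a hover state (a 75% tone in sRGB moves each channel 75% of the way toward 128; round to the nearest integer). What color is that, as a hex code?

Per channel, c → c + 0.75(128 − c):
  R: 104 + 0.75×(128−104) = 104 + 18 = 122 → 122
  G: 139 + 0.75×(128−139) = 139 − 8.25 = 130.75 → 131
  B: 127 + 0.75×(128−127) = 127 + 0.75 = 127.75 → 128
rgb(122, 131, 128) = #7a8380.

#7a8380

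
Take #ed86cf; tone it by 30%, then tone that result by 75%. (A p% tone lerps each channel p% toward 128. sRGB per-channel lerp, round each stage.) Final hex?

#93818e

#ed86cf is rgb(237, 134, 207).
Per channel, c → c + 0.3(128 − c):
  R: 237 − 32.7 = 204.3 → 204
  G: 134 + 0.3×(128−134) = 134 − 1.8 = 132.2 → 132
  B: 207 + 0.3×(128−207) = 207 − 23.7 = 183.3 → 183
After the tone: rgb(204, 132, 183) = #cc84b7.
Lerp each channel 75% toward 128:
  R: 204 − 57 = 147 → 147
  G: 132 + 0.75×(128−132) = 132 − 3 = 129 → 129
  B: 183 + 0.75×(128−183) = 183 − 41.25 = 141.75 → 142
rgb(147, 129, 142) = #93818e.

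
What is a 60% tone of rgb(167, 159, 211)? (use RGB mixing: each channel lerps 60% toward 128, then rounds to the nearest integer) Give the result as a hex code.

#908CA1

Lerp each channel 60% toward 128:
  R: 167 − 23.4 = 143.6 → 144
  G: 159 + 0.6×(128−159) = 159 − 18.6 = 140.4 → 140
  B: 211 + 0.6×(128−211) = 211 − 49.8 = 161.2 → 161
rgb(144, 140, 161) = #908CA1.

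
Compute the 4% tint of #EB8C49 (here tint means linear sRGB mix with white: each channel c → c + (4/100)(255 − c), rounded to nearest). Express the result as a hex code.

#EB8C49 is rgb(235, 140, 73).
Per channel, c → c + 0.04(255 − c):
  R: 235 + 0.8 = 235.8 → 236
  G: 140 + 0.04×(255−140) = 140 + 4.6 = 144.6 → 145
  B: 73 + 0.04×(255−73) = 73 + 7.28 = 80.28 → 80
rgb(236, 145, 80) = #EC9150.

#EC9150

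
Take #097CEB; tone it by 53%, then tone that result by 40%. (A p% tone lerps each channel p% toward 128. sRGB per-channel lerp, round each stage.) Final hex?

#5E7F9E

#097CEB is rgb(9, 124, 235).
A 53% tone moves each channel 53% toward 128:
  R: 9 + 0.53×(128−9) = 9 + 63.07 = 72.07 → 72
  G: 124 + 0.53×(128−124) = 124 + 2.12 = 126.12 → 126
  B: 235 + 0.53×(128−235) = 235 − 56.71 = 178.29 → 178
After the tone: rgb(72, 126, 178) = #487EB2.
Lerp each channel 40% toward 128:
  R: 72 + 0.4×(128−72) = 72 + 22.4 = 94.4 → 94
  G: 126 + 0.8 = 126.8 → 127
  B: 178 − 20 = 158 → 158
rgb(94, 127, 158) = #5E7F9E.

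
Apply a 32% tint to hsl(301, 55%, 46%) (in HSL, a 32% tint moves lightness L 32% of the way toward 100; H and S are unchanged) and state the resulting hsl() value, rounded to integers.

hsl(301, 55%, 63%)

L moves 32% from 46 toward 100: 46 + 17.28 = 63.28 → 63.
H and S are unchanged.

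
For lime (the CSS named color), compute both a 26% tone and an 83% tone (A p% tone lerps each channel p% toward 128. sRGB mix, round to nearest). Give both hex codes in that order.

CSS lime is rgb(0, 255, 0).
26% tone:
  R: 0 + 0.26×(128−0) = 0 + 33.28 = 33.28 → 33
  G: 255 + 0.26×(128−255) = 255 − 33.02 = 221.98 → 222
  B: 0 + 33.28 = 33.28 → 33
  → #21de21
83% tone:
  R: 0 + 0.83×(128−0) = 0 + 106.24 = 106.24 → 106
  G: 255 − 105.41 = 149.59 → 150
  B: 0 + 0.83×(128−0) = 0 + 106.24 = 106.24 → 106
  → #6a966a

#21de21, #6a966a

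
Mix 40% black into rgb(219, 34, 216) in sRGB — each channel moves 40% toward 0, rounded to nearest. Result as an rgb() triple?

rgb(131, 20, 130)

A 40% shade moves each channel 40% toward 0:
  R: 219 − 87.6 = 131.4 → 131
  G: 34 + 0.4×(0−34) = 34 − 13.6 = 20.4 → 20
  B: 216 + 0.4×(0−216) = 216 − 86.4 = 129.6 → 130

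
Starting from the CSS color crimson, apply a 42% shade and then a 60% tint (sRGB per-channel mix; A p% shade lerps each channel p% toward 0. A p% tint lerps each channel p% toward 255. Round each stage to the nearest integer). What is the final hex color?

CSS crimson is rgb(220, 20, 60).
A 42% shade moves each channel 42% toward 0:
  R: 220 − 92.4 = 127.6 → 128
  G: 20 + 0.42×(0−20) = 20 − 8.4 = 11.6 → 12
  B: 60 + 0.42×(0−60) = 60 − 25.2 = 34.8 → 35
After the shade: rgb(128, 12, 35) = #800C23.
Lerp each channel 60% toward 255:
  R: 128 + 76.2 = 204.2 → 204
  G: 12 + 0.6×(255−12) = 12 + 145.8 = 157.8 → 158
  B: 35 + 0.6×(255−35) = 35 + 132 = 167 → 167
rgb(204, 158, 167) = #CC9EA7.

#CC9EA7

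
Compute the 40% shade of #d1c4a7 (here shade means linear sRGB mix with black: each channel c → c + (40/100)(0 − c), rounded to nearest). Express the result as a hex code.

#d1c4a7 is rgb(209, 196, 167).
Per channel, c → c + 0.4(0 − c):
  R: 209 + 0.4×(0−209) = 209 − 83.6 = 125.4 → 125
  G: 196 + 0.4×(0−196) = 196 − 78.4 = 117.6 → 118
  B: 167 − 66.8 = 100.2 → 100
rgb(125, 118, 100) = #7d7664.

#7d7664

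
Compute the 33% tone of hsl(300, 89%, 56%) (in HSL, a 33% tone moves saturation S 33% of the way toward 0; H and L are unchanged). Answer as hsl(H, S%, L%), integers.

hsl(300, 60%, 56%)

S moves 33% from 89 toward 0: 89 − 29.37 = 59.63 → 60.
H and L are unchanged.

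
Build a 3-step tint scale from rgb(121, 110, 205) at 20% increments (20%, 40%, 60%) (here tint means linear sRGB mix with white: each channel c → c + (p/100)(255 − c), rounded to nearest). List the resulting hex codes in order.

20%: (121 + 26.8 = 147.8→148, 110 + 29 = 139→139, 205 + 10 = 215→215) → #948BD7
40%: (121 + 53.6 = 174.6→175, 110 + 58 = 168→168, 205 + 20 = 225→225) → #AFA8E1
60%: (121 + 80.4 = 201.4→201, 110 + 87 = 197→197, 205 + 30 = 235→235) → #C9C5EB

#948BD7, #AFA8E1, #C9C5EB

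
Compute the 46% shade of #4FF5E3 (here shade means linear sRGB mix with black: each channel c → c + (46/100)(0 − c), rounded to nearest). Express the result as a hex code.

#4FF5E3 is rgb(79, 245, 227).
Per channel, c → c + 0.46(0 − c):
  R: 79 − 36.34 = 42.66 → 43
  G: 245 − 112.7 = 132.3 → 132
  B: 227 − 104.42 = 122.58 → 123
rgb(43, 132, 123) = #2B847B.

#2B847B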